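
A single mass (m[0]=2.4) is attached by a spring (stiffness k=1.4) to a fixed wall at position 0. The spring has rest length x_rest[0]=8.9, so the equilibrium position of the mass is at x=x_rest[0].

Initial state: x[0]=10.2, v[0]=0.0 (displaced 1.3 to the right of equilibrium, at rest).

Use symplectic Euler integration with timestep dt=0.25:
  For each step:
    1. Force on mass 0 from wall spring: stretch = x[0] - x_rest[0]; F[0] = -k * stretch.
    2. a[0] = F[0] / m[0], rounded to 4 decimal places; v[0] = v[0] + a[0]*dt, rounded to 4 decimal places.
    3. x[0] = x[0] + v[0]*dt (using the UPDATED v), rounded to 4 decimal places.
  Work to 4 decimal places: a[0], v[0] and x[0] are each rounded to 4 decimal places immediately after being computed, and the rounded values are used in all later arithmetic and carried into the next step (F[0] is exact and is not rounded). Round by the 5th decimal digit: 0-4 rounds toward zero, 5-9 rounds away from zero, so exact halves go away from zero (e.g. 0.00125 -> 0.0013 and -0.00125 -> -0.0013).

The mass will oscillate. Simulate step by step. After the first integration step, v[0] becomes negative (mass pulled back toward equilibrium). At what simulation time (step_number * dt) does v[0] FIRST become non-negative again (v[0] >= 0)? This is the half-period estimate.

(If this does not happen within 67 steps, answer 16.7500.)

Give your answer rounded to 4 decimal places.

Answer: 4.2500

Derivation:
Step 0: x=[10.2000] v=[0.0000]
Step 1: x=[10.1526] v=[-0.1896]
Step 2: x=[10.0595] v=[-0.3723]
Step 3: x=[9.9242] v=[-0.5414]
Step 4: x=[9.7515] v=[-0.6908]
Step 5: x=[9.5478] v=[-0.8150]
Step 6: x=[9.3204] v=[-0.9095]
Step 7: x=[9.0777] v=[-0.9708]
Step 8: x=[8.8285] v=[-0.9967]
Step 9: x=[8.5819] v=[-0.9863]
Step 10: x=[8.3469] v=[-0.9399]
Step 11: x=[8.1321] v=[-0.8593]
Step 12: x=[7.9453] v=[-0.7473]
Step 13: x=[7.7933] v=[-0.6081]
Step 14: x=[7.6816] v=[-0.4467]
Step 15: x=[7.6144] v=[-0.2690]
Step 16: x=[7.5940] v=[-0.0815]
Step 17: x=[7.6213] v=[0.1090]
First v>=0 after going negative at step 17, time=4.2500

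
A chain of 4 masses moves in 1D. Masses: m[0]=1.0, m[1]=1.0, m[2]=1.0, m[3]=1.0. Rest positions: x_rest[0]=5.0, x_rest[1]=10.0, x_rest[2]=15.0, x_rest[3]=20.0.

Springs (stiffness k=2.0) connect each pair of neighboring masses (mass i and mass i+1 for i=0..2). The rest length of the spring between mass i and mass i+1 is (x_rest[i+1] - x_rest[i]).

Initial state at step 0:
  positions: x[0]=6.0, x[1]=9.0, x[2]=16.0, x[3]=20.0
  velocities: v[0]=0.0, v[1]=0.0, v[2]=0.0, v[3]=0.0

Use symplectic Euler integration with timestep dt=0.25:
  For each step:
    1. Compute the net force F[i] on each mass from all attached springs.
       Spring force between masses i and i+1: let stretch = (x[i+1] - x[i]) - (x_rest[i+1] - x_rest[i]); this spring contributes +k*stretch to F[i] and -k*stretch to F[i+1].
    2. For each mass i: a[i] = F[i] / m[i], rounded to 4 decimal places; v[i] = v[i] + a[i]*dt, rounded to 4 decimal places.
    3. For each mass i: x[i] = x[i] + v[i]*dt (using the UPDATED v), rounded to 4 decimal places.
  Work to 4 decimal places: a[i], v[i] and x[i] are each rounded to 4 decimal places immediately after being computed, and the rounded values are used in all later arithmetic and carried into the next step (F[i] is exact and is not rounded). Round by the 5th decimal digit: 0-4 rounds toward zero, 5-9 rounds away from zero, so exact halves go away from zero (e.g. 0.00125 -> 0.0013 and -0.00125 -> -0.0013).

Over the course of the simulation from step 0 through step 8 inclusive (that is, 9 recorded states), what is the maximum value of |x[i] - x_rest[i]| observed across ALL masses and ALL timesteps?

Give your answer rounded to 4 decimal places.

Step 0: x=[6.0000 9.0000 16.0000 20.0000] v=[0.0000 0.0000 0.0000 0.0000]
Step 1: x=[5.7500 9.5000 15.6250 20.1250] v=[-1.0000 2.0000 -1.5000 0.5000]
Step 2: x=[5.3438 10.2969 15.0469 20.3125] v=[-1.6250 3.1875 -2.3125 0.7500]
Step 3: x=[4.9317 11.0684 14.5332 20.4668] v=[-1.6485 3.0860 -2.0547 0.6172]
Step 4: x=[4.6617 11.5059 14.3281 20.5044] v=[-1.0802 1.7501 -0.8203 0.1504]
Step 5: x=[4.6222 11.4407 14.5423 20.3950] v=[-0.1581 -0.2609 0.8568 -0.4378]
Step 6: x=[4.8100 10.9109 15.1004 20.1790] v=[0.7512 -2.1194 2.2324 -0.8642]
Step 7: x=[5.1354 10.1421 15.7697 19.9531] v=[1.3017 -3.0751 2.6770 -0.9035]
Step 8: x=[5.4617 9.4509 16.2584 19.8293] v=[1.3051 -2.7647 1.9549 -0.4952]
Max displacement = 1.5059

Answer: 1.5059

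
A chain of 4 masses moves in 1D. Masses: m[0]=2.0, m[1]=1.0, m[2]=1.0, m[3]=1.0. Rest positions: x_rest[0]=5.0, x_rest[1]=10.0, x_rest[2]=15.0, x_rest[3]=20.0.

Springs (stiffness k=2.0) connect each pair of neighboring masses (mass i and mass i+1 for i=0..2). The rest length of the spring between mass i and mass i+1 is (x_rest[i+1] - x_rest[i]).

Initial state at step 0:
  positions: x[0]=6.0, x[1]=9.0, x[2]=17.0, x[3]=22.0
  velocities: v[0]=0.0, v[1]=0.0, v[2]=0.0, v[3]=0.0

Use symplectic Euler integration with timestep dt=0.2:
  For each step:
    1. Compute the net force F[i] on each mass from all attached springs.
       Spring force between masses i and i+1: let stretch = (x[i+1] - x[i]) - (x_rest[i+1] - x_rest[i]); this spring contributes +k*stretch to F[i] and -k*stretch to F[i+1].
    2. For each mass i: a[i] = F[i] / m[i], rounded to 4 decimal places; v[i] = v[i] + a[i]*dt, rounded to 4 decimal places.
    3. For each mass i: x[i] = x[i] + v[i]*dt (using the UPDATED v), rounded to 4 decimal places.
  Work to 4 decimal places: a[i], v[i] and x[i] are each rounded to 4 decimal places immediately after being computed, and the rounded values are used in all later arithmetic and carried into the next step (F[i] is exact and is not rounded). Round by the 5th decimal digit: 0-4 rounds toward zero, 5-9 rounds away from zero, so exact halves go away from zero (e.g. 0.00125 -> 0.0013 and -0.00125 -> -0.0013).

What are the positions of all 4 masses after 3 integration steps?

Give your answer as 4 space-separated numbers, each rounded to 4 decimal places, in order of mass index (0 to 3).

Step 0: x=[6.0000 9.0000 17.0000 22.0000] v=[0.0000 0.0000 0.0000 0.0000]
Step 1: x=[5.9200 9.4000 16.7600 22.0000] v=[-0.4000 2.0000 -1.2000 0.0000]
Step 2: x=[5.7792 10.1104 16.3504 21.9808] v=[-0.7040 3.5520 -2.0480 -0.0960]
Step 3: x=[5.6116 10.9735 15.8920 21.9112] v=[-0.8378 4.3155 -2.2918 -0.3482]

Answer: 5.6116 10.9735 15.8920 21.9112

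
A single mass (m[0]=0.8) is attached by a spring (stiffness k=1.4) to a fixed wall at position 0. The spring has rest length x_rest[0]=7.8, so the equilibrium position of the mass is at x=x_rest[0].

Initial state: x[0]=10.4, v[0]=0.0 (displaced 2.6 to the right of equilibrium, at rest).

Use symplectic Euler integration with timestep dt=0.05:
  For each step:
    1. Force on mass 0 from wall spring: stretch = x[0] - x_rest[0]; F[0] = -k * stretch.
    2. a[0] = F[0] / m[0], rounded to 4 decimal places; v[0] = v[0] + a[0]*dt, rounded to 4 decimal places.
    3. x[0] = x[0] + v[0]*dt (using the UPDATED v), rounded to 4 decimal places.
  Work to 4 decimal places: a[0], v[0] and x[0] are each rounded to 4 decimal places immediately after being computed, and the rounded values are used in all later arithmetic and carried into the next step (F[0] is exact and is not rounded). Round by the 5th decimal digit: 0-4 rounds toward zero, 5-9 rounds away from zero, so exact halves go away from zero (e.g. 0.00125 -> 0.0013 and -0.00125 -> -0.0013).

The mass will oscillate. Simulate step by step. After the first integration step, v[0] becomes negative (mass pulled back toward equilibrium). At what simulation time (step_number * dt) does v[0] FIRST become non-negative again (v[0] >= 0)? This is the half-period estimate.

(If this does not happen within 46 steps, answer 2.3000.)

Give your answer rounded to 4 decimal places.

Answer: 2.3000

Derivation:
Step 0: x=[10.4000] v=[0.0000]
Step 1: x=[10.3886] v=[-0.2275]
Step 2: x=[10.3659] v=[-0.4540]
Step 3: x=[10.3320] v=[-0.6785]
Step 4: x=[10.2870] v=[-0.9001]
Step 5: x=[10.2311] v=[-1.1177]
Step 6: x=[10.1646] v=[-1.3304]
Step 7: x=[10.0877] v=[-1.5373]
Step 8: x=[10.0008] v=[-1.7375]
Step 9: x=[9.9043] v=[-1.9301]
Step 10: x=[9.7986] v=[-2.1142]
Step 11: x=[9.6841] v=[-2.2891]
Step 12: x=[9.5614] v=[-2.4540]
Step 13: x=[9.4310] v=[-2.6081]
Step 14: x=[9.2935] v=[-2.7508]
Step 15: x=[9.1494] v=[-2.8815]
Step 16: x=[8.9994] v=[-2.9996]
Step 17: x=[8.8442] v=[-3.1046]
Step 18: x=[8.6844] v=[-3.1960]
Step 19: x=[8.5207] v=[-3.2734]
Step 20: x=[8.3539] v=[-3.3365]
Step 21: x=[8.1847] v=[-3.3850]
Step 22: x=[8.0138] v=[-3.4187]
Step 23: x=[7.8419] v=[-3.4374]
Step 24: x=[7.6698] v=[-3.4411]
Step 25: x=[7.4983] v=[-3.4297]
Step 26: x=[7.3281] v=[-3.4033]
Step 27: x=[7.1600] v=[-3.3620]
Step 28: x=[6.9947] v=[-3.3060]
Step 29: x=[6.8329] v=[-3.2355]
Step 30: x=[6.6754] v=[-3.1509]
Step 31: x=[6.5228] v=[-3.0525]
Step 32: x=[6.3758] v=[-2.9407]
Step 33: x=[6.2350] v=[-2.8161]
Step 34: x=[6.1010] v=[-2.6792]
Step 35: x=[5.9745] v=[-2.5305]
Step 36: x=[5.8560] v=[-2.3708]
Step 37: x=[5.7460] v=[-2.2007]
Step 38: x=[5.6450] v=[-2.0210]
Step 39: x=[5.5534] v=[-1.8324]
Step 40: x=[5.4716] v=[-1.6358]
Step 41: x=[5.4000] v=[-1.4321]
Step 42: x=[5.3389] v=[-1.2221]
Step 43: x=[5.2886] v=[-1.0068]
Step 44: x=[5.2492] v=[-0.7871]
Step 45: x=[5.2210] v=[-0.5639]
Step 46: x=[5.2041] v=[-0.3382]
v[0] did not become non-negative within 46 steps; using fallback time=2.3000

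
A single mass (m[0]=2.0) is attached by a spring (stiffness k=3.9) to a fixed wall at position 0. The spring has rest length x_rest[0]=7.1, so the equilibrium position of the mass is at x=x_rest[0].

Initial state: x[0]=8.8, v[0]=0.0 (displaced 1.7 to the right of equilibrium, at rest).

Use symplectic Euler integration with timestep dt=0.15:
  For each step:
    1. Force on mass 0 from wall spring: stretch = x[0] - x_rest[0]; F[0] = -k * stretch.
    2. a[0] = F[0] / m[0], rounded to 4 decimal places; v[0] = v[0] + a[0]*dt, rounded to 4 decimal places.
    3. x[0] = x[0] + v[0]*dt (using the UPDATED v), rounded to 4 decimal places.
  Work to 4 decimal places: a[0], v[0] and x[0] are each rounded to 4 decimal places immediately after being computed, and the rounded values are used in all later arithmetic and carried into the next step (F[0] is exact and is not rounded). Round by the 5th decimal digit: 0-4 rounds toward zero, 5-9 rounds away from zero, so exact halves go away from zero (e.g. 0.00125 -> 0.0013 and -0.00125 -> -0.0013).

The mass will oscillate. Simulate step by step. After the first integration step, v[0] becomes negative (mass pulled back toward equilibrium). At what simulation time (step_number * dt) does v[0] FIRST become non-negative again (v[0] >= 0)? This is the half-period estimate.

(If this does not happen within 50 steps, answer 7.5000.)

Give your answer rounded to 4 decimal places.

Step 0: x=[8.8000] v=[0.0000]
Step 1: x=[8.7254] v=[-0.4973]
Step 2: x=[8.5795] v=[-0.9727]
Step 3: x=[8.3687] v=[-1.4055]
Step 4: x=[8.1022] v=[-1.7766]
Step 5: x=[7.7917] v=[-2.0697]
Step 6: x=[7.4509] v=[-2.2720]
Step 7: x=[7.0947] v=[-2.3746]
Step 8: x=[6.7387] v=[-2.3731]
Step 9: x=[6.3986] v=[-2.2674]
Step 10: x=[6.0893] v=[-2.0622]
Step 11: x=[5.8243] v=[-1.7666]
Step 12: x=[5.6153] v=[-1.3935]
Step 13: x=[5.4714] v=[-0.9592]
Step 14: x=[5.3990] v=[-0.4828]
Step 15: x=[5.4012] v=[0.0148]
First v>=0 after going negative at step 15, time=2.2500

Answer: 2.2500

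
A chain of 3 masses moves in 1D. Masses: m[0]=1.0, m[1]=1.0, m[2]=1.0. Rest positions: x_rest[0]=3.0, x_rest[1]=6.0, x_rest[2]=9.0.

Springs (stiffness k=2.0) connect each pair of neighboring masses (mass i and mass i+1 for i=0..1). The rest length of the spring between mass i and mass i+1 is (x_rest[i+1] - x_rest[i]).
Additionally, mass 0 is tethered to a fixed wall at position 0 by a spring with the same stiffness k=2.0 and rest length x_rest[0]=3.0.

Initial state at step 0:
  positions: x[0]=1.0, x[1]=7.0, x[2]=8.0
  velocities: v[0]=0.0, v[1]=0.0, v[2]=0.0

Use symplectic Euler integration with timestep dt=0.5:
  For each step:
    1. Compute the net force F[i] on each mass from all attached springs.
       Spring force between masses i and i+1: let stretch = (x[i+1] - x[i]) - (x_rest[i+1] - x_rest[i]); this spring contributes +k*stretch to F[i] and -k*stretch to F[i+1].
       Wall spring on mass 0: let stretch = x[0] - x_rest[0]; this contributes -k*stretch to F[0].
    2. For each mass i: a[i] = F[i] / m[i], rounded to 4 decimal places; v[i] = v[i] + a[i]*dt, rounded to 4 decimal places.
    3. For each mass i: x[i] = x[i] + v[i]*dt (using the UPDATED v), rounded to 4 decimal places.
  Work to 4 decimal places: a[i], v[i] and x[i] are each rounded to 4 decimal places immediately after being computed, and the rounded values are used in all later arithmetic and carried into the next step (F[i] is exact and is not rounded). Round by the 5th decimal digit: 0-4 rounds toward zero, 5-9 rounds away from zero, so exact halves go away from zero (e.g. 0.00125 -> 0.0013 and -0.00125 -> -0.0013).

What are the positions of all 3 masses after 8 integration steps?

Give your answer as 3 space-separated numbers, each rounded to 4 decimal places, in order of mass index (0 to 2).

Step 0: x=[1.0000 7.0000 8.0000] v=[0.0000 0.0000 0.0000]
Step 1: x=[3.5000 4.5000 9.0000] v=[5.0000 -5.0000 2.0000]
Step 2: x=[4.7500 3.7500 9.2500] v=[2.5000 -1.5000 0.5000]
Step 3: x=[3.1250 6.2500 8.2500] v=[-3.2500 5.0000 -2.0000]
Step 4: x=[1.5000 8.1875 7.7500] v=[-3.2500 3.8750 -1.0000]
Step 5: x=[2.4688 6.5625 8.9688] v=[1.9375 -3.2500 2.4375]
Step 6: x=[4.2500 4.0938 10.4844] v=[3.5624 -4.9374 3.0312]
Step 7: x=[3.8281 4.8985 10.3047] v=[-0.8438 1.6094 -0.3594]
Step 8: x=[2.0274 7.8711 8.9219] v=[-3.6015 5.9452 -2.7656]

Answer: 2.0274 7.8711 8.9219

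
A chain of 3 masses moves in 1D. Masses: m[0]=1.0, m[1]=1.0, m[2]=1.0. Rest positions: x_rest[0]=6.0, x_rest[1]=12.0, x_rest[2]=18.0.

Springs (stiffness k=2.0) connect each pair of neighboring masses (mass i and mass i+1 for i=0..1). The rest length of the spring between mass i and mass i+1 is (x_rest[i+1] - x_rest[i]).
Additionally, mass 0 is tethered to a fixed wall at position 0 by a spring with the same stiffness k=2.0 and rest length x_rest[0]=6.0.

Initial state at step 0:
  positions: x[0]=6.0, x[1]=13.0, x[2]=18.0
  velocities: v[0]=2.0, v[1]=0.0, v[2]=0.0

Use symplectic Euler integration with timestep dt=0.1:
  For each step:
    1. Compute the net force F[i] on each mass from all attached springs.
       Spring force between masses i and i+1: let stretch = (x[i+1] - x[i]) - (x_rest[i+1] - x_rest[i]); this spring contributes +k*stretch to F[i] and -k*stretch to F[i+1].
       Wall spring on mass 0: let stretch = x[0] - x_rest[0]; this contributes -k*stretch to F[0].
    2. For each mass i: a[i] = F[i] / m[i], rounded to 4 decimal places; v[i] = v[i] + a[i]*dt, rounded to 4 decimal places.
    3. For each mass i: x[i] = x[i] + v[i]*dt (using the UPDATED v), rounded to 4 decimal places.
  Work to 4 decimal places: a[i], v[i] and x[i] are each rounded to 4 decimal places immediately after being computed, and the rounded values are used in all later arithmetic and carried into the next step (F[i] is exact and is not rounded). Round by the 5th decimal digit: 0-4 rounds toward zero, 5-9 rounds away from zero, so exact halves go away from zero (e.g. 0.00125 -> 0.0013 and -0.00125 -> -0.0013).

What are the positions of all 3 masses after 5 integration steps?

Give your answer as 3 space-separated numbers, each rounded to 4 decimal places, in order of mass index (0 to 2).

Answer: 7.0952 12.5532 18.2616

Derivation:
Step 0: x=[6.0000 13.0000 18.0000] v=[2.0000 0.0000 0.0000]
Step 1: x=[6.2200 12.9600 18.0200] v=[2.2000 -0.4000 0.2000]
Step 2: x=[6.4504 12.8864 18.0588] v=[2.3040 -0.7360 0.3880]
Step 3: x=[6.6805 12.7875 18.1142] v=[2.3011 -0.9887 0.5535]
Step 4: x=[6.8991 12.6730 18.1830] v=[2.1864 -1.1448 0.6882]
Step 5: x=[7.0952 12.5532 18.2616] v=[1.9614 -1.1976 0.7862]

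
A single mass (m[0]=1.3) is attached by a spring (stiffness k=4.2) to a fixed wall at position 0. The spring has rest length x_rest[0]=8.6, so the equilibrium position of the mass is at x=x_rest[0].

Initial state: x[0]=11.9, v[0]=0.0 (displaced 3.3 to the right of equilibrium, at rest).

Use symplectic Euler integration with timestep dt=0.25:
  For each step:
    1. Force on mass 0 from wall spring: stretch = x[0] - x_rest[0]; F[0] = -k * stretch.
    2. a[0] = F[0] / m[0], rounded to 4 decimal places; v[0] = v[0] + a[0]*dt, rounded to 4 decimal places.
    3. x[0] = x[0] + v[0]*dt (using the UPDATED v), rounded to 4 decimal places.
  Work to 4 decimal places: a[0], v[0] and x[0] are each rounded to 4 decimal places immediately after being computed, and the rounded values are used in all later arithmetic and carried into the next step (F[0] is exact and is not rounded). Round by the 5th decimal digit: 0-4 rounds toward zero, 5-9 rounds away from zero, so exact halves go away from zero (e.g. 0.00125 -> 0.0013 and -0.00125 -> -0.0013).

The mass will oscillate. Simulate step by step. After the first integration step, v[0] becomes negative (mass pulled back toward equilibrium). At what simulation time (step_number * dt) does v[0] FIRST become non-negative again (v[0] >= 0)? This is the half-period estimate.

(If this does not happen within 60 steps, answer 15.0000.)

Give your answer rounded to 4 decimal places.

Answer: 1.7500

Derivation:
Step 0: x=[11.9000] v=[0.0000]
Step 1: x=[11.2337] v=[-2.6654]
Step 2: x=[10.0356] v=[-4.7926]
Step 3: x=[8.5476] v=[-5.9521]
Step 4: x=[7.0702] v=[-5.9098]
Step 5: x=[5.9017] v=[-4.6742]
Step 6: x=[5.2780] v=[-2.4948]
Step 7: x=[5.3251] v=[0.1884]
First v>=0 after going negative at step 7, time=1.7500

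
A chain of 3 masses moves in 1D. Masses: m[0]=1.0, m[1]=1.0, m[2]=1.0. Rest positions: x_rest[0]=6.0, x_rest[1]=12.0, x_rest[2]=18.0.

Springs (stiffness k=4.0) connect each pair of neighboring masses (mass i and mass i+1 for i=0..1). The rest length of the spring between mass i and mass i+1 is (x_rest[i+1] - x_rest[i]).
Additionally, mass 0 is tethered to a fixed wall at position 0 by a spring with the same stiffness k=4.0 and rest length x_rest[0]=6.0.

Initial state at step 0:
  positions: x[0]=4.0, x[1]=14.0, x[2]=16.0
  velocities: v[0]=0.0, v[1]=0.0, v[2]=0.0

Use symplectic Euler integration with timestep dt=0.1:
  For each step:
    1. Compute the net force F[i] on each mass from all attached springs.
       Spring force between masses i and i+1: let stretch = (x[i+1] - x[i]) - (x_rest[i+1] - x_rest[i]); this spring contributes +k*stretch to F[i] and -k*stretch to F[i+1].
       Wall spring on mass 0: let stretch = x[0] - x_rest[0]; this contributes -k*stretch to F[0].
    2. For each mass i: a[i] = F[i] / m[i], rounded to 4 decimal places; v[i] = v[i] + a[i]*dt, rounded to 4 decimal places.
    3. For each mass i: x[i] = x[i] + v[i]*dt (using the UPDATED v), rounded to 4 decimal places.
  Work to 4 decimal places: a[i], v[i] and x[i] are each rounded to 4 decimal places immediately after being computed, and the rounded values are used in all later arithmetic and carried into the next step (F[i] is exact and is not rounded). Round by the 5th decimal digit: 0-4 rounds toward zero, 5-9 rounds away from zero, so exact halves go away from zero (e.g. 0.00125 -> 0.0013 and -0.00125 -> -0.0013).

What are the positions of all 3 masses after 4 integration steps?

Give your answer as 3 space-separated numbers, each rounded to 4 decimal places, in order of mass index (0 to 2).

Answer: 5.9490 11.3870 17.3287

Derivation:
Step 0: x=[4.0000 14.0000 16.0000] v=[0.0000 0.0000 0.0000]
Step 1: x=[4.2400 13.6800 16.1600] v=[2.4000 -3.2000 1.6000]
Step 2: x=[4.6880 13.0816 16.4608] v=[4.4800 -5.9840 3.0080]
Step 3: x=[5.2842 12.2826 16.8664] v=[5.9622 -7.9898 4.0563]
Step 4: x=[5.9490 11.3870 17.3287] v=[6.6479 -8.9556 4.6228]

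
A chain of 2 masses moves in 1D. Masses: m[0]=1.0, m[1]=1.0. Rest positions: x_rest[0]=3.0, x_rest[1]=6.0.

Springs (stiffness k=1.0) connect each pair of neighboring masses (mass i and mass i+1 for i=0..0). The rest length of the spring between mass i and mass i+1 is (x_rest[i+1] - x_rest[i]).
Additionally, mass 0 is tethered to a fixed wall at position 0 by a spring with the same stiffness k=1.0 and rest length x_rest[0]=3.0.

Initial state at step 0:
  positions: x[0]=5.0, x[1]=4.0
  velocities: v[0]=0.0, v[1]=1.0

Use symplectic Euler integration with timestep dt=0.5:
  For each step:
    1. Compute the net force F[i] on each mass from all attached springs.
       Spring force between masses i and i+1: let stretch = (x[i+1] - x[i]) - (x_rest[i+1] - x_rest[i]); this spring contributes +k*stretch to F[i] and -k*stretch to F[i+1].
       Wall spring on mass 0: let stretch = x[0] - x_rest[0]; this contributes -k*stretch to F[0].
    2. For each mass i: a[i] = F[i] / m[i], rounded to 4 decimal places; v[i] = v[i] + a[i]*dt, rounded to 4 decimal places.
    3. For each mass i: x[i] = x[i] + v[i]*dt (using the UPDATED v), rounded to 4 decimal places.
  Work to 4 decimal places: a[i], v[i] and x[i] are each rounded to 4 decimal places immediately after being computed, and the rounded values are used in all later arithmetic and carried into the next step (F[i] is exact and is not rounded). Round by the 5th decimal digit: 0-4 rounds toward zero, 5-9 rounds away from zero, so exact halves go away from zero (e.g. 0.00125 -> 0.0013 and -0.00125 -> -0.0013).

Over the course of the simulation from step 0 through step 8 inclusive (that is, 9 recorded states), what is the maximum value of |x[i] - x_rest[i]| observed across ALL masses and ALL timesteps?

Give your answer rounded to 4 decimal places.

Step 0: x=[5.0000 4.0000] v=[0.0000 1.0000]
Step 1: x=[3.5000 5.5000] v=[-3.0000 3.0000]
Step 2: x=[1.6250 7.2500] v=[-3.7500 3.5000]
Step 3: x=[0.7500 8.3438] v=[-1.7500 2.1875]
Step 4: x=[1.5860 8.2891] v=[1.6719 -0.1094]
Step 5: x=[3.7013 7.3086] v=[4.2305 -1.9610]
Step 6: x=[5.7931 6.1763] v=[4.1835 -2.2647]
Step 7: x=[6.5324 5.6982] v=[1.4786 -0.9563]
Step 8: x=[5.4301 6.1786] v=[-2.2047 0.9608]
Max displacement = 3.5324

Answer: 3.5324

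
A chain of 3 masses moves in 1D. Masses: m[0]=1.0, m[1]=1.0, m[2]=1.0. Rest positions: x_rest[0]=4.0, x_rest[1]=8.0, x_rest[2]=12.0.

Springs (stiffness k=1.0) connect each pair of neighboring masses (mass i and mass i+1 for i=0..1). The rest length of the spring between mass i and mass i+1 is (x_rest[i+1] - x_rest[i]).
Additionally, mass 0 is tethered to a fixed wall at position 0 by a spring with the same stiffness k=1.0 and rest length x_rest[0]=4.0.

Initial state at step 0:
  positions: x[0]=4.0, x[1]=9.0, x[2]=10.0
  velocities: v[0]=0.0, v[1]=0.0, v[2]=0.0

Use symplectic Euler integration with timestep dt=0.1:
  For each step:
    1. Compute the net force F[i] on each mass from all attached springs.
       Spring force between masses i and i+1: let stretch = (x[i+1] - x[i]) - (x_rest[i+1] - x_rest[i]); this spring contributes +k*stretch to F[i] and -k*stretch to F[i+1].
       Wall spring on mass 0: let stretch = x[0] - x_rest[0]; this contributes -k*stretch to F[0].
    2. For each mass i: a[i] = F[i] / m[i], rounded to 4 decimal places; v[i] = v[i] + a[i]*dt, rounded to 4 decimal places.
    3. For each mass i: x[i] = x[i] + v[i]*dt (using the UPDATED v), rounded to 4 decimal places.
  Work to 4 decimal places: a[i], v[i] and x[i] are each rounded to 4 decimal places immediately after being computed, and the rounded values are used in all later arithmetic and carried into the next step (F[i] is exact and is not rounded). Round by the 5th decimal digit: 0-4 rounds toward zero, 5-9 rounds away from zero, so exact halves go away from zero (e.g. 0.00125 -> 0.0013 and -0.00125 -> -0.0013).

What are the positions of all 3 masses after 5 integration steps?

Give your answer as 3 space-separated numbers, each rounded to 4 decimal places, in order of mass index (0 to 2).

Answer: 4.1296 8.4410 10.4260

Derivation:
Step 0: x=[4.0000 9.0000 10.0000] v=[0.0000 0.0000 0.0000]
Step 1: x=[4.0100 8.9600 10.0300] v=[0.1000 -0.4000 0.3000]
Step 2: x=[4.0294 8.8812 10.0893] v=[0.1940 -0.7880 0.5930]
Step 3: x=[4.0570 8.7660 10.1765] v=[0.2762 -1.1524 0.8722]
Step 4: x=[4.0911 8.6178 10.2896] v=[0.3414 -1.4823 1.1312]
Step 5: x=[4.1296 8.4410 10.4260] v=[0.3850 -1.7678 1.3640]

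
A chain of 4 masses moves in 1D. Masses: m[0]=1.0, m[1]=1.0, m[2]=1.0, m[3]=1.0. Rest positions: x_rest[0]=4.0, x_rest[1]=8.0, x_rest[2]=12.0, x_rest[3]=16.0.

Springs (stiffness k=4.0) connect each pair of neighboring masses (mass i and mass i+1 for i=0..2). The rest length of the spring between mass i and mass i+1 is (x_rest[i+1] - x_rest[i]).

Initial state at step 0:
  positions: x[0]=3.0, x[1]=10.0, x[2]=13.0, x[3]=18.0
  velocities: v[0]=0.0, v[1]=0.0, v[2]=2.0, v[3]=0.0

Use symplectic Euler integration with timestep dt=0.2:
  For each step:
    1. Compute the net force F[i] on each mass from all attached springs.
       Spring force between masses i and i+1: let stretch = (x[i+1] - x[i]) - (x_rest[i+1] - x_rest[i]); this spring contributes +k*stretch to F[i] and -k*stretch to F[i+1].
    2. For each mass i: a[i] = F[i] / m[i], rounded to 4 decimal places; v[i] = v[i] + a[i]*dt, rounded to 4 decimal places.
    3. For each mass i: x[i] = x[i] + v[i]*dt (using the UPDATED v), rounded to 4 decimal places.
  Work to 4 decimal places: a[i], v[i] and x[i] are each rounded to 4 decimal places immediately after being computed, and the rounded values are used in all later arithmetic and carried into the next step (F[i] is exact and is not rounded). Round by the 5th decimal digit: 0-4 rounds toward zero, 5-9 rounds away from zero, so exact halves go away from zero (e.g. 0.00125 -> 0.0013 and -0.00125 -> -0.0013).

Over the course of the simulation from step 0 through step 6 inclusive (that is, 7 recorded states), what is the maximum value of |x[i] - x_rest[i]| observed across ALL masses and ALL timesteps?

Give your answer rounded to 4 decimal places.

Answer: 2.6567

Derivation:
Step 0: x=[3.0000 10.0000 13.0000 18.0000] v=[0.0000 0.0000 2.0000 0.0000]
Step 1: x=[3.4800 9.3600 13.7200 17.8400] v=[2.4000 -3.2000 3.6000 -0.8000]
Step 2: x=[4.2608 8.4768 14.4016 17.6608] v=[3.9040 -4.4160 3.4080 -0.8960]
Step 3: x=[5.0762 7.8670 14.6567 17.6001] v=[4.0768 -3.0490 1.2755 -0.3034]
Step 4: x=[5.6981 7.8970 14.2964 17.7085] v=[3.1094 0.1501 -1.8015 0.5419]
Step 5: x=[6.0318 8.5991 13.4581 17.9109] v=[1.6685 3.5105 -4.1913 1.0122]
Step 6: x=[6.1363 9.6679 12.5548 18.0409] v=[0.5223 5.3439 -4.5163 0.6500]
Max displacement = 2.6567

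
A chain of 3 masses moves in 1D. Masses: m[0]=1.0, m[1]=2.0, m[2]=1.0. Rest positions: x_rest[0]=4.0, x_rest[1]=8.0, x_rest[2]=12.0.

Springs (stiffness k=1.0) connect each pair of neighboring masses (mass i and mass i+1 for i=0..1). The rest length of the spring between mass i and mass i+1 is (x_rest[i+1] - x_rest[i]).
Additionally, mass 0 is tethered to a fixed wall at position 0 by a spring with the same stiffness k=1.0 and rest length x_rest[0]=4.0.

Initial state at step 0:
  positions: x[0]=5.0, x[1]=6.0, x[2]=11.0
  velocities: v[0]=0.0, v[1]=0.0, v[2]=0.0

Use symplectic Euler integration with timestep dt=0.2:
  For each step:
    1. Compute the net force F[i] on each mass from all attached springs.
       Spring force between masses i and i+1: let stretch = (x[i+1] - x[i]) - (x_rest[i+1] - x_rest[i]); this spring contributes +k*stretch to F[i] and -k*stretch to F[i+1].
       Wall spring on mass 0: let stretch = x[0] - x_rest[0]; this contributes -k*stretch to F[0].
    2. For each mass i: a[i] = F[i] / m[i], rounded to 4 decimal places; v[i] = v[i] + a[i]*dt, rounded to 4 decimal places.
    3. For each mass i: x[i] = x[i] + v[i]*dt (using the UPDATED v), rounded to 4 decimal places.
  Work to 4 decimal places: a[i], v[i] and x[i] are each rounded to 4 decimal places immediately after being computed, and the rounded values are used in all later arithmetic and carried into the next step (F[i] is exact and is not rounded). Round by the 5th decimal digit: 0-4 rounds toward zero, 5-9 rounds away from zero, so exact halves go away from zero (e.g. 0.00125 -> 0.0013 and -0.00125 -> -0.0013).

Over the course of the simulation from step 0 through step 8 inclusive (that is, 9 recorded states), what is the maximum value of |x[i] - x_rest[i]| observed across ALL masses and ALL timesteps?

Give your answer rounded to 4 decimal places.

Answer: 2.0524

Derivation:
Step 0: x=[5.0000 6.0000 11.0000] v=[0.0000 0.0000 0.0000]
Step 1: x=[4.8400 6.0800 10.9600] v=[-0.8000 0.4000 -0.2000]
Step 2: x=[4.5360 6.2328 10.8848] v=[-1.5200 0.7640 -0.3760]
Step 3: x=[4.1184 6.4447 10.7835] v=[-2.0878 1.0595 -0.5064]
Step 4: x=[3.6292 6.6969 10.6687] v=[-2.4462 1.2608 -0.5742]
Step 5: x=[3.1175 6.9671 10.5550] v=[-2.5585 1.3512 -0.5686]
Step 6: x=[2.6351 7.2321 10.4578] v=[-2.4121 1.3250 -0.4862]
Step 7: x=[2.2312 7.4697 10.3915] v=[-2.0197 1.1879 -0.3313]
Step 8: x=[1.9476 7.6609 10.3684] v=[-1.4182 0.9562 -0.1157]
Max displacement = 2.0524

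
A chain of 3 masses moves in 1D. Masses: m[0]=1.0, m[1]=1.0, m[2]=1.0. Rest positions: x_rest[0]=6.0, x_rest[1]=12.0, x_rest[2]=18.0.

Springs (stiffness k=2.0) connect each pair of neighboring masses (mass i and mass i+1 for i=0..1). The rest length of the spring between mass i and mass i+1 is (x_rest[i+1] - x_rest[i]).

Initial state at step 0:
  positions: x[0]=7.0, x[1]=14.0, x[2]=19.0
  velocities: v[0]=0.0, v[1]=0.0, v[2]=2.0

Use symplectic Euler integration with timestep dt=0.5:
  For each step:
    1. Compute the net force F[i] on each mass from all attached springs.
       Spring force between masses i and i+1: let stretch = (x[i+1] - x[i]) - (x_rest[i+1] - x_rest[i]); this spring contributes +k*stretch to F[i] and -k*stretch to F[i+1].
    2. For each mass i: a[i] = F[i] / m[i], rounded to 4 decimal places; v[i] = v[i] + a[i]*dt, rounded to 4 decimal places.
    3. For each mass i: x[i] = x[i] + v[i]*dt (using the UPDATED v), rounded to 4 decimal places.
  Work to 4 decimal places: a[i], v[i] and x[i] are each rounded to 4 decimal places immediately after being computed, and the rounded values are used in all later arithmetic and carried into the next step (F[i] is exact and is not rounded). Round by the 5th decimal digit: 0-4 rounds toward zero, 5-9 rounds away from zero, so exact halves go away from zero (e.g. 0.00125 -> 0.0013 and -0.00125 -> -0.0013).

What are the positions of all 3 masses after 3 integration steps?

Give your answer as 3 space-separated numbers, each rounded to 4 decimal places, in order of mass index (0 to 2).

Answer: 7.6250 14.5000 20.8750

Derivation:
Step 0: x=[7.0000 14.0000 19.0000] v=[0.0000 0.0000 2.0000]
Step 1: x=[7.5000 13.0000 20.5000] v=[1.0000 -2.0000 3.0000]
Step 2: x=[7.7500 13.0000 21.2500] v=[0.5000 0.0000 1.5000]
Step 3: x=[7.6250 14.5000 20.8750] v=[-0.2500 3.0000 -0.7500]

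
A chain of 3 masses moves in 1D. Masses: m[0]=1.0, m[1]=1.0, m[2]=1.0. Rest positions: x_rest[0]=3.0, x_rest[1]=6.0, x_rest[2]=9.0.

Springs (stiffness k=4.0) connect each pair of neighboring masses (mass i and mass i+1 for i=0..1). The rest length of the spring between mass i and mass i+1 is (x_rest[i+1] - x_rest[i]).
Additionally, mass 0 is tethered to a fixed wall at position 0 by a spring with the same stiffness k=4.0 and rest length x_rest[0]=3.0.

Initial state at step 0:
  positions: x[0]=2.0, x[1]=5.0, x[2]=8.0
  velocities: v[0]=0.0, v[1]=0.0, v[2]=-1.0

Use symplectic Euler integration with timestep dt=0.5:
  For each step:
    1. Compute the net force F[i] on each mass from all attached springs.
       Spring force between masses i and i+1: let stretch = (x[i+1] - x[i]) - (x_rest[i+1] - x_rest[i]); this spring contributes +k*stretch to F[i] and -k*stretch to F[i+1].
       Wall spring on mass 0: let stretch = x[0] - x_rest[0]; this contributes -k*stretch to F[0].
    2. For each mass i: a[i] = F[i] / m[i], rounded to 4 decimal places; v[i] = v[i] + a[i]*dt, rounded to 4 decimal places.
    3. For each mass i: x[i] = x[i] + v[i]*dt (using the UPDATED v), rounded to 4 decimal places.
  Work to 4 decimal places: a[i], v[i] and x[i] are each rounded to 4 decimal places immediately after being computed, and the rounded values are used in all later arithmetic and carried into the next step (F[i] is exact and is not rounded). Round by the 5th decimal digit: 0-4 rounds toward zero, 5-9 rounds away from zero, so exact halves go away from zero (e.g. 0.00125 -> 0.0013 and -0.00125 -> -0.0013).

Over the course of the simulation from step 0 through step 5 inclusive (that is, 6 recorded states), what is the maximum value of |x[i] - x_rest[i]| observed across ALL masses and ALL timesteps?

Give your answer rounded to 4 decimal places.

Step 0: x=[2.0000 5.0000 8.0000] v=[0.0000 0.0000 -1.0000]
Step 1: x=[3.0000 5.0000 7.5000] v=[2.0000 0.0000 -1.0000]
Step 2: x=[3.0000 5.5000 7.5000] v=[0.0000 1.0000 0.0000]
Step 3: x=[2.5000 5.5000 8.5000] v=[-1.0000 0.0000 2.0000]
Step 4: x=[2.5000 5.5000 9.5000] v=[0.0000 0.0000 2.0000]
Step 5: x=[3.0000 6.5000 9.5000] v=[1.0000 2.0000 0.0000]
Max displacement = 1.5000

Answer: 1.5000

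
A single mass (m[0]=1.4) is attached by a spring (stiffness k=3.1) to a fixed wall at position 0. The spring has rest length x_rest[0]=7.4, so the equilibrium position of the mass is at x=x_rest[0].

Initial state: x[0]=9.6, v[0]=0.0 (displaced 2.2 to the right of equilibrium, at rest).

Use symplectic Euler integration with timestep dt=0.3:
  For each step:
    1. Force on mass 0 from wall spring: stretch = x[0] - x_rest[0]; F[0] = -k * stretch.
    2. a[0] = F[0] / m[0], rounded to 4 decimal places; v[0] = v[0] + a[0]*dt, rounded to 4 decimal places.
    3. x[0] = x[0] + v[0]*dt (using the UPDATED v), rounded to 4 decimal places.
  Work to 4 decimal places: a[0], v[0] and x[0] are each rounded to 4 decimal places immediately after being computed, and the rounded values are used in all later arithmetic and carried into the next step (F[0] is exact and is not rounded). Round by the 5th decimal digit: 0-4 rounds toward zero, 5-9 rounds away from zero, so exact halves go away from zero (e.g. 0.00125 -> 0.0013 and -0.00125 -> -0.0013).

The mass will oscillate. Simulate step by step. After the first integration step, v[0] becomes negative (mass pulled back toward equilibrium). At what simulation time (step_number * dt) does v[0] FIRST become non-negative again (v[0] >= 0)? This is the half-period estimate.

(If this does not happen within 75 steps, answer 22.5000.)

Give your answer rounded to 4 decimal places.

Step 0: x=[9.6000] v=[0.0000]
Step 1: x=[9.1616] v=[-1.4614]
Step 2: x=[8.3721] v=[-2.6316]
Step 3: x=[7.3889] v=[-3.2774]
Step 4: x=[6.4079] v=[-3.2700]
Step 5: x=[5.6246] v=[-2.6110]
Step 6: x=[5.1951] v=[-1.4316]
Step 7: x=[5.2050] v=[0.0331]
First v>=0 after going negative at step 7, time=2.1000

Answer: 2.1000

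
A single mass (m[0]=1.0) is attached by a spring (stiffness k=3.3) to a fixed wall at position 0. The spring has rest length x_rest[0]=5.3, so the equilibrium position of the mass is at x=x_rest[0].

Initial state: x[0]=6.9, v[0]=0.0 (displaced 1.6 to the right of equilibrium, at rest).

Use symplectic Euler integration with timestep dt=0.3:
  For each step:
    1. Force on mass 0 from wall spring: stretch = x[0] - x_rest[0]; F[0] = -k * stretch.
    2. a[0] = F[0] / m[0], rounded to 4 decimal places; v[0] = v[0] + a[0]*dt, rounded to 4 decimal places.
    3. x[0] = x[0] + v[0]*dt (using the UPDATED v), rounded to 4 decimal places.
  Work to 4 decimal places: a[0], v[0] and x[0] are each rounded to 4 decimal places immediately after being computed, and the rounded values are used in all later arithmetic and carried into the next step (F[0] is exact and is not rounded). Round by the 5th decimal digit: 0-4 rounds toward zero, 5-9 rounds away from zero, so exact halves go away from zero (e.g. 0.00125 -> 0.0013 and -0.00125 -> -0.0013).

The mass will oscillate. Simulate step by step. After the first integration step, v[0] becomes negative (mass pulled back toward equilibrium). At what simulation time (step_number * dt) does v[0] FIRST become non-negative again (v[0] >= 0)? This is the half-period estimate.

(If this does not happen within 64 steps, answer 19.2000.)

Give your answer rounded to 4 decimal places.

Answer: 1.8000

Derivation:
Step 0: x=[6.9000] v=[0.0000]
Step 1: x=[6.4248] v=[-1.5840]
Step 2: x=[5.6156] v=[-2.6975]
Step 3: x=[4.7126] v=[-3.0100]
Step 4: x=[3.9841] v=[-2.4285]
Step 5: x=[3.6464] v=[-1.1258]
Step 6: x=[3.7998] v=[0.5113]
First v>=0 after going negative at step 6, time=1.8000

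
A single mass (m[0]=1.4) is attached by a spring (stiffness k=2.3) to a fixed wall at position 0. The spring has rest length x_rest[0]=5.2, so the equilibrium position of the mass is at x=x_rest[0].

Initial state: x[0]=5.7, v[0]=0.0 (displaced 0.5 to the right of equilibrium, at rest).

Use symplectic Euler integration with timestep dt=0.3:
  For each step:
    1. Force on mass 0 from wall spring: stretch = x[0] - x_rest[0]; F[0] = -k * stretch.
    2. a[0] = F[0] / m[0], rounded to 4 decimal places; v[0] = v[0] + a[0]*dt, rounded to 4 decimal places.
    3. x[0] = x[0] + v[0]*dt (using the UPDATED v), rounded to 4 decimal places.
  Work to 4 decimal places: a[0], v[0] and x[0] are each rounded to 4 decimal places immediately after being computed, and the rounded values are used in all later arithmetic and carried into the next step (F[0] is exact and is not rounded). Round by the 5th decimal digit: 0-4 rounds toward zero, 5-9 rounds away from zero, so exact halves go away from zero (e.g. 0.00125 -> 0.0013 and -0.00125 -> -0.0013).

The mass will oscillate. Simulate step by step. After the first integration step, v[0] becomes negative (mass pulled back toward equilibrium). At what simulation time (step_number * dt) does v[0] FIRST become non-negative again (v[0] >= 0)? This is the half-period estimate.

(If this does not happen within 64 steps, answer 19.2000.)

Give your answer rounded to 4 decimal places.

Step 0: x=[5.7000] v=[0.0000]
Step 1: x=[5.6261] v=[-0.2464]
Step 2: x=[5.4892] v=[-0.4564]
Step 3: x=[5.3095] v=[-0.5989]
Step 4: x=[5.1136] v=[-0.6529]
Step 5: x=[4.9305] v=[-0.6103]
Step 6: x=[4.7873] v=[-0.4775]
Step 7: x=[4.7051] v=[-0.2741]
Step 8: x=[4.6960] v=[-0.0302]
Step 9: x=[4.7615] v=[0.2182]
First v>=0 after going negative at step 9, time=2.7000

Answer: 2.7000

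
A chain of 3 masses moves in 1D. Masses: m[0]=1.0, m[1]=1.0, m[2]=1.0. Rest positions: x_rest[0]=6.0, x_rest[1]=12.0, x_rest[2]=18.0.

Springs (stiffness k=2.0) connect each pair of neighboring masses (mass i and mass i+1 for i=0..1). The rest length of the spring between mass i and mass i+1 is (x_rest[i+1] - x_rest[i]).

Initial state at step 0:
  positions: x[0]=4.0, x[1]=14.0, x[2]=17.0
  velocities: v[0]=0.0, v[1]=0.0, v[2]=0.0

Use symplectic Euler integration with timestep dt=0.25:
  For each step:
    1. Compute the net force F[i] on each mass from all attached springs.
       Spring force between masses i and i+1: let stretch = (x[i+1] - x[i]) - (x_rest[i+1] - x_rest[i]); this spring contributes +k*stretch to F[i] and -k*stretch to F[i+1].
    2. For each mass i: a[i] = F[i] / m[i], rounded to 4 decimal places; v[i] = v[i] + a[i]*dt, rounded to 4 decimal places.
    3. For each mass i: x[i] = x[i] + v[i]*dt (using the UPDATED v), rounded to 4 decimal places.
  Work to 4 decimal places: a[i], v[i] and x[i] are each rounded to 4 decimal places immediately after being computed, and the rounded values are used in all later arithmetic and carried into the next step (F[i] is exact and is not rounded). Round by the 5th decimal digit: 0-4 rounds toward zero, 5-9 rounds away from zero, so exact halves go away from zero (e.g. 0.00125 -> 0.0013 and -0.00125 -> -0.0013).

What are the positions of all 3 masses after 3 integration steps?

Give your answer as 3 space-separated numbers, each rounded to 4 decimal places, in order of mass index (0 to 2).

Answer: 6.2031 10.2676 18.5294

Derivation:
Step 0: x=[4.0000 14.0000 17.0000] v=[0.0000 0.0000 0.0000]
Step 1: x=[4.5000 13.1250 17.3750] v=[2.0000 -3.5000 1.5000]
Step 2: x=[5.3281 11.7031 17.9688] v=[3.3125 -5.6875 2.3750]
Step 3: x=[6.2031 10.2676 18.5294] v=[3.5000 -5.7422 2.2422]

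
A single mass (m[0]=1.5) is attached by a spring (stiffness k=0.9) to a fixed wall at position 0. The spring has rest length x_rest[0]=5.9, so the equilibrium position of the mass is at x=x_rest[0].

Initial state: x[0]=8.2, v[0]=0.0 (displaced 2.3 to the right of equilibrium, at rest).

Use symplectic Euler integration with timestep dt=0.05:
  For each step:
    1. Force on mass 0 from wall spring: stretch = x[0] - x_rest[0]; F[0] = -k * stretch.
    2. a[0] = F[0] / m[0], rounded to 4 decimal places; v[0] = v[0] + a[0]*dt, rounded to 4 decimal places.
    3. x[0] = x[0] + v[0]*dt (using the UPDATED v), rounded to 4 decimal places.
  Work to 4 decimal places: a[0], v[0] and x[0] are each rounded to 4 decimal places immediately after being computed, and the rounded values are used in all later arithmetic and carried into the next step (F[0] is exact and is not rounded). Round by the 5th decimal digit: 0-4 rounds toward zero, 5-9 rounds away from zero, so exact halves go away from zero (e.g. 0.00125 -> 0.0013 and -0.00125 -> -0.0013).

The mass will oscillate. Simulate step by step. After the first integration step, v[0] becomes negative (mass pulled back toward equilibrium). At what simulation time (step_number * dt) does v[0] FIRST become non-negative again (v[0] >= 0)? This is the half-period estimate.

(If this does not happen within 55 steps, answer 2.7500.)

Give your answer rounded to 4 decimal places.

Answer: 2.7500

Derivation:
Step 0: x=[8.2000] v=[0.0000]
Step 1: x=[8.1966] v=[-0.0690]
Step 2: x=[8.1897] v=[-0.1379]
Step 3: x=[8.1794] v=[-0.2066]
Step 4: x=[8.1657] v=[-0.2750]
Step 5: x=[8.1486] v=[-0.3430]
Step 6: x=[8.1281] v=[-0.4105]
Step 7: x=[8.1042] v=[-0.4773]
Step 8: x=[8.0770] v=[-0.5434]
Step 9: x=[8.0466] v=[-0.6087]
Step 10: x=[8.0129] v=[-0.6731]
Step 11: x=[7.9761] v=[-0.7365]
Step 12: x=[7.9362] v=[-0.7988]
Step 13: x=[7.8932] v=[-0.8599]
Step 14: x=[7.8472] v=[-0.9197]
Step 15: x=[7.7983] v=[-0.9781]
Step 16: x=[7.7465] v=[-1.0351]
Step 17: x=[7.6920] v=[-1.0905]
Step 18: x=[7.6348] v=[-1.1443]
Step 19: x=[7.5750] v=[-1.1963]
Step 20: x=[7.5127] v=[-1.2466]
Step 21: x=[7.4480] v=[-1.2950]
Step 22: x=[7.3809] v=[-1.3414]
Step 23: x=[7.3116] v=[-1.3858]
Step 24: x=[7.2402] v=[-1.4282]
Step 25: x=[7.1668] v=[-1.4684]
Step 26: x=[7.0915] v=[-1.5064]
Step 27: x=[7.0144] v=[-1.5421]
Step 28: x=[6.9356] v=[-1.5755]
Step 29: x=[6.8553] v=[-1.6066]
Step 30: x=[6.7735] v=[-1.6353]
Step 31: x=[6.6904] v=[-1.6615]
Step 32: x=[6.6061] v=[-1.6852]
Step 33: x=[6.5208] v=[-1.7064]
Step 34: x=[6.4346] v=[-1.7250]
Step 35: x=[6.3476] v=[-1.7410]
Step 36: x=[6.2599] v=[-1.7544]
Step 37: x=[6.1716] v=[-1.7652]
Step 38: x=[6.0829] v=[-1.7734]
Step 39: x=[5.9940] v=[-1.7789]
Step 40: x=[5.9049] v=[-1.7817]
Step 41: x=[5.8158] v=[-1.7818]
Step 42: x=[5.7268] v=[-1.7793]
Step 43: x=[5.6381] v=[-1.7741]
Step 44: x=[5.5498] v=[-1.7662]
Step 45: x=[5.4620] v=[-1.7557]
Step 46: x=[5.3749] v=[-1.7426]
Step 47: x=[5.2886] v=[-1.7268]
Step 48: x=[5.2032] v=[-1.7085]
Step 49: x=[5.1188] v=[-1.6876]
Step 50: x=[5.0356] v=[-1.6642]
Step 51: x=[4.9537] v=[-1.6383]
Step 52: x=[4.8732] v=[-1.6099]
Step 53: x=[4.7942] v=[-1.5791]
Step 54: x=[4.7169] v=[-1.5459]
Step 55: x=[4.6414] v=[-1.5104]
v[0] did not become non-negative within 55 steps; using fallback time=2.7500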